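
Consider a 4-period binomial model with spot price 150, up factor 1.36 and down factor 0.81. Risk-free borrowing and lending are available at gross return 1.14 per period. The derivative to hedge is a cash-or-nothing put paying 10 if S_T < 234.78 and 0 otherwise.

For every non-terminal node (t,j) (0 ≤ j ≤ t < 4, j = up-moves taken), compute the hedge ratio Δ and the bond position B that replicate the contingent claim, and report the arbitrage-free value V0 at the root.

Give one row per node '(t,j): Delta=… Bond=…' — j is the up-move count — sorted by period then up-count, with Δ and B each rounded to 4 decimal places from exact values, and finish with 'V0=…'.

Under the risk-neutral measure, an up-move has probability p* = (R−d)/(u−d) = 0.6000 and values discount at R = 1.14.
At expiry t=4: V(4,0)=10.0000, V(4,1)=10.0000, V(4,2)=10.0000, V(4,3)=0.0000, V(4,4)=0.0000
(3,0): S=79.7162. Δ = (V_up−V_dn)/(S_up−S_dn) = (10.0000−10.0000)/(108.4140−64.5701) = 0.0000. V = [p*·10.0000 + (1−p*)·10.0000]/1.14 = 8.7719. B = V − Δ·S = 8.7719.
(3,1): S=133.8444. Δ = (V_up−V_dn)/(S_up−S_dn) = (10.0000−10.0000)/(182.0284−108.4140) = 0.0000. V = [p*·10.0000 + (1−p*)·10.0000]/1.14 = 8.7719. B = V − Δ·S = 8.7719.
(3,2): S=224.7264. Δ = (V_up−V_dn)/(S_up−S_dn) = (0.0000−10.0000)/(305.6279−182.0284) = -0.0809. V = [p*·0.0000 + (1−p*)·10.0000]/1.14 = 3.5088. B = V − Δ·S = 21.6906.
(3,3): S=377.3184. Δ = (V_up−V_dn)/(S_up−S_dn) = (0.0000−0.0000)/(513.1530−305.6279) = 0.0000. V = [p*·0.0000 + (1−p*)·0.0000]/1.14 = 0.0000. B = V − Δ·S = 0.0000.
(2,0): S=98.4150. Δ = (V_up−V_dn)/(S_up−S_dn) = (8.7719−8.7719)/(133.8444−79.7162) = 0.0000. V = [p*·8.7719 + (1−p*)·8.7719]/1.14 = 7.6947. B = V − Δ·S = 7.6947.
(2,1): S=165.2400. Δ = (V_up−V_dn)/(S_up−S_dn) = (3.5088−8.7719)/(224.7264−133.8444) = -0.0579. V = [p*·3.5088 + (1−p*)·8.7719]/1.14 = 4.9246. B = V − Δ·S = 14.4940.
(2,2): S=277.4400. Δ = (V_up−V_dn)/(S_up−S_dn) = (0.0000−3.5088)/(377.3184−224.7264) = -0.0230. V = [p*·0.0000 + (1−p*)·3.5088]/1.14 = 1.2311. B = V − Δ·S = 7.6107.
(1,0): S=121.5000. Δ = (V_up−V_dn)/(S_up−S_dn) = (4.9246−7.6947)/(165.2400−98.4150) = -0.0415. V = [p*·4.9246 + (1−p*)·7.6947]/1.14 = 5.2918. B = V − Δ·S = 10.3283.
(1,1): S=204.0000. Δ = (V_up−V_dn)/(S_up−S_dn) = (1.2311−4.9246)/(277.4400−165.2400) = -0.0329. V = [p*·1.2311 + (1−p*)·4.9246]/1.14 = 2.3759. B = V − Δ·S = 9.0913.
(0,0): S=150.0000. Δ = (V_up−V_dn)/(S_up−S_dn) = (2.3759−5.2918)/(204.0000−121.5000) = -0.0353. V = [p*·2.3759 + (1−p*)·5.2918]/1.14 = 3.1072. B = V − Δ·S = 8.4088.
Root portfolio cost Δ·150+B reproduces V0=3.1072.

(0,0): Delta=-0.0353 Bond=8.4088
(1,0): Delta=-0.0415 Bond=10.3283
(1,1): Delta=-0.0329 Bond=9.0913
(2,0): Delta=0.0000 Bond=7.6947
(2,1): Delta=-0.0579 Bond=14.4940
(2,2): Delta=-0.0230 Bond=7.6107
(3,0): Delta=0.0000 Bond=8.7719
(3,1): Delta=0.0000 Bond=8.7719
(3,2): Delta=-0.0809 Bond=21.6906
(3,3): Delta=0.0000 Bond=0.0000
V0=3.1072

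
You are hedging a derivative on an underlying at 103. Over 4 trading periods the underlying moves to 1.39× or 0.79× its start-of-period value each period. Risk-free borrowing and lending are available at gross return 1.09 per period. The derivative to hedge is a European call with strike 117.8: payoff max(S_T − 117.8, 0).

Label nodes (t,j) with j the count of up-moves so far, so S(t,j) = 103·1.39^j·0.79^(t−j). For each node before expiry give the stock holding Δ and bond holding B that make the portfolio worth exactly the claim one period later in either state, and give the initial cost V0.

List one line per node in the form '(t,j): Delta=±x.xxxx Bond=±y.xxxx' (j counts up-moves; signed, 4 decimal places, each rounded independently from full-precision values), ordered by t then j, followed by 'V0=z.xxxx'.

(0,0): Delta=0.7312 Bond=-43.9648
(1,0): Delta=0.4617 Bond=-25.9942
(1,1): Delta=0.8844 Bond=-69.8491
(2,0): Delta=0.0761 Bond=-3.5462
(2,1): Delta=0.6809 Bond=-53.1211
(2,2): Delta=1.0000 Bond=-99.1499
(3,0): Delta=0.0000 Bond=0.0000
(3,1): Delta=0.1194 Bond=-7.7307
(3,2): Delta=1.0000 Bond=-108.0734
(3,3): Delta=1.0000 Bond=-108.0734
V0=31.3485

No-arbitrage ⇒ martingale measure with p* = (R−d)/(u−d) = 0.5000.
Terminal values V(4,·): V(4,0)=0.0000, V(4,1)=0.0000, V(4,2)=6.3998, V(4,3)=100.7288, V(4,4)=266.7001
Node (3,0) S=50.7830: V=(p*·0.0000+(1−p*)·0.0000)/1.09=0.0000; Δ=(0.0000−0.0000)/(70.5884−40.1186)=0.0000; B=V−Δ·S=0.0000
Node (3,1) S=89.3524: V=(p*·6.3998+(1−p*)·0.0000)/1.09=2.9357; Δ=(6.3998−0.0000)/(124.1998−70.5884)=0.1194; B=V−Δ·S=-7.7307
Node (3,2) S=157.2150: V=(p*·100.7288+(1−p*)·6.3998)/1.09=49.1416; Δ=(100.7288−6.3998)/(218.5288−124.1998)=1.0000; B=V−Δ·S=-108.0734
Node (3,3) S=276.6188: V=(p*·266.7001+(1−p*)·100.7288)/1.09=168.5454; Δ=(266.7001−100.7288)/(384.5001−218.5288)=1.0000; B=V−Δ·S=-108.0734
Node (2,0) S=64.2823: V=(p*·2.9357+(1−p*)·0.0000)/1.09=1.3467; Δ=(2.9357−0.0000)/(89.3524−50.7830)=0.0761; B=V−Δ·S=-3.5462
Node (2,1) S=113.1043: V=(p*·49.1416+(1−p*)·2.9357)/1.09=23.8887; Δ=(49.1416−2.9357)/(157.2150−89.3524)=0.6809; B=V−Δ·S=-53.1211
Node (2,2) S=199.0063: V=(p*·168.5454+(1−p*)·49.1416)/1.09=99.8564; Δ=(168.5454−49.1416)/(276.6188−157.2150)=1.0000; B=V−Δ·S=-99.1499
Node (1,0) S=81.3700: V=(p*·23.8887+(1−p*)·1.3467)/1.09=11.5758; Δ=(23.8887−1.3467)/(113.1043−64.2823)=0.4617; B=V−Δ·S=-25.9942
Node (1,1) S=143.1700: V=(p*·99.8564+(1−p*)·23.8887)/1.09=56.7638; Δ=(99.8564−23.8887)/(199.0063−113.1043)=0.8844; B=V−Δ·S=-69.8491
Node (0,0) S=103.0000: V=(p*·56.7638+(1−p*)·11.5758)/1.09=31.3485; Δ=(56.7638−11.5758)/(143.1700−81.3700)=0.7312; B=V−Δ·S=-43.9648
The time-0 hedge costs 31.3485, which is the no-arbitrage price.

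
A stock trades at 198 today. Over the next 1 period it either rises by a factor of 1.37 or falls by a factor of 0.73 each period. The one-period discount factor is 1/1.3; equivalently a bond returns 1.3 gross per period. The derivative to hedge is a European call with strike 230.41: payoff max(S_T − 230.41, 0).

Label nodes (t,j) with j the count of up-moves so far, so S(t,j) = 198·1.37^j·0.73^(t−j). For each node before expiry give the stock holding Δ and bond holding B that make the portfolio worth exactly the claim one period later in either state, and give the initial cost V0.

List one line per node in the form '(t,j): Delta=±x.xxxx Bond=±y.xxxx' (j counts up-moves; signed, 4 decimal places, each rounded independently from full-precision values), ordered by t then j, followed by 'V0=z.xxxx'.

Since d<R<u, set p* = (R−d)/(u−d) = 0.8906; price each node as the discounted p*-expectation of its children.
Payoff layer (t=1): V(1,0)=0.0000, V(1,1)=40.8500
(0,0): S=198.0000. Δ = (V_up−V_dn)/(S_up−S_dn) = (40.8500−0.0000)/(271.2600−144.5400) = 0.3224. V = [p*·40.8500 + (1−p*)·0.0000]/1.3 = 27.9862. B = V − Δ·S = -35.8419.
Root portfolio cost Δ·198+B reproduces V0=27.9862.

(0,0): Delta=0.3224 Bond=-35.8419
V0=27.9862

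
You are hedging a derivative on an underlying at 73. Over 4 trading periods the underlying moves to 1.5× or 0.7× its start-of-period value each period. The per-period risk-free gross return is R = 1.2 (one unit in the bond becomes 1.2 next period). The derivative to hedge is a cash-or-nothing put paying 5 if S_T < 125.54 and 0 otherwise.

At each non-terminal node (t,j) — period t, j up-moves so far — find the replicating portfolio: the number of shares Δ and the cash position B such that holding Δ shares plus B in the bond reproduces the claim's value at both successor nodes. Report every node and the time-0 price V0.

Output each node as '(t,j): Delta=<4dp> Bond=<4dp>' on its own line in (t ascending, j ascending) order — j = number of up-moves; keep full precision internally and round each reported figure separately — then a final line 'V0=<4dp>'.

(0,0): Delta=-0.0218 Bond=2.7498
(1,0): Delta=-0.0332 Bond=3.8825
(1,1): Delta=-0.0186 Bond=2.9500
(2,0): Delta=0.0000 Bond=3.4722
(2,1): Delta=-0.0425 Bond=5.3711
(2,2): Delta=-0.0119 Bond=2.4414
(3,0): Delta=0.0000 Bond=4.1667
(3,1): Delta=0.0000 Bond=4.1667
(3,2): Delta=-0.0544 Bond=7.8125
(3,3): Delta=0.0000 Bond=0.0000
V0=1.1603

No-arbitrage ⇒ martingale measure with p* = (R−d)/(u−d) = 0.6250.
Terminal values V(4,·): V(4,0)=5.0000, V(4,1)=5.0000, V(4,2)=5.0000, V(4,3)=0.0000, V(4,4)=0.0000
Node (3,0) S=25.0390: V=(p*·5.0000+(1−p*)·5.0000)/1.2=4.1667; Δ=(5.0000−5.0000)/(37.5585−17.5273)=0.0000; B=V−Δ·S=4.1667
Node (3,1) S=53.6550: V=(p*·5.0000+(1−p*)·5.0000)/1.2=4.1667; Δ=(5.0000−5.0000)/(80.4825−37.5585)=0.0000; B=V−Δ·S=4.1667
Node (3,2) S=114.9750: V=(p*·0.0000+(1−p*)·5.0000)/1.2=1.5625; Δ=(0.0000−5.0000)/(172.4625−80.4825)=-0.0544; B=V−Δ·S=7.8125
Node (3,3) S=246.3750: V=(p*·0.0000+(1−p*)·0.0000)/1.2=0.0000; Δ=(0.0000−0.0000)/(369.5625−172.4625)=0.0000; B=V−Δ·S=0.0000
Node (2,0) S=35.7700: V=(p*·4.1667+(1−p*)·4.1667)/1.2=3.4722; Δ=(4.1667−4.1667)/(53.6550−25.0390)=0.0000; B=V−Δ·S=3.4722
Node (2,1) S=76.6500: V=(p*·1.5625+(1−p*)·4.1667)/1.2=2.1159; Δ=(1.5625−4.1667)/(114.9750−53.6550)=-0.0425; B=V−Δ·S=5.3711
Node (2,2) S=164.2500: V=(p*·0.0000+(1−p*)·1.5625)/1.2=0.4883; Δ=(0.0000−1.5625)/(246.3750−114.9750)=-0.0119; B=V−Δ·S=2.4414
Node (1,0) S=51.1000: V=(p*·2.1159+(1−p*)·3.4722)/1.2=2.1871; Δ=(2.1159−3.4722)/(76.6500−35.7700)=-0.0332; B=V−Δ·S=3.8825
Node (1,1) S=109.5000: V=(p*·0.4883+(1−p*)·2.1159)/1.2=0.9155; Δ=(0.4883−2.1159)/(164.2500−76.6500)=-0.0186; B=V−Δ·S=2.9500
Node (0,0) S=73.0000: V=(p*·0.9155+(1−p*)·2.1871)/1.2=1.1603; Δ=(0.9155−2.1871)/(109.5000−51.1000)=-0.0218; B=V−Δ·S=2.7498
Check: Δ(0,0)·S0 + B(0,0) = 1.1603 = V0.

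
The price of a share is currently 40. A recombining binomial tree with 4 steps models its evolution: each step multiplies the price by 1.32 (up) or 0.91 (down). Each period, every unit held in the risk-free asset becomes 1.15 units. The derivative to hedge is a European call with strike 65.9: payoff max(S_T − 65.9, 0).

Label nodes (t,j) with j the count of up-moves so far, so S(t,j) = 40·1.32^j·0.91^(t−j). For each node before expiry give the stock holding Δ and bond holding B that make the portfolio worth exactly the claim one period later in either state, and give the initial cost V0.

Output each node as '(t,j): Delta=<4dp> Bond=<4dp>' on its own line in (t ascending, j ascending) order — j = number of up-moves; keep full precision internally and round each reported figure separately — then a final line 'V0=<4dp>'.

(0,0): Delta=0.6078 Bond=-17.1955
(1,0): Delta=0.3094 Bond=-8.9104
(1,1): Delta=0.7536 Bond=-27.4704
(2,0): Delta=0.0000 Bond=0.0000
(2,1): Delta=0.4604 Bond=-17.5053
(2,2): Delta=0.8967 Bond=-41.5683
(3,0): Delta=0.0000 Bond=0.0000
(3,1): Delta=0.0000 Bond=0.0000
(3,2): Delta=0.6852 Bond=-34.3905
(3,3): Delta=1.0000 Bond=-57.3043
V0=7.1175

The replicating-portfolio and risk-neutral prices coincide; use p* = (1.15−0.91)/(1.32−0.91) = 0.5854 for the latter.
Terminal payoffs: V(4,0)=0.0000, V(4,1)=0.0000, V(4,2)=0.0000, V(4,3)=17.8188, V(4,4)=55.5383
  t=3,j=0: stock 30.1428 → up 39.7885 (V=0.0000), down 27.4300 (V=0.0000). Price 0.0000; hedge Δ=0.0000, bond B=0.0000.
  t=3,j=1: stock 43.7237 → up 57.7153 (V=0.0000), down 39.7885 (V=0.0000). Price 0.0000; hedge Δ=0.0000, bond B=0.0000.
  t=3,j=2: stock 63.4234 → up 83.7188 (V=17.8188), down 57.7153 (V=0.0000). Price 9.0700; hedge Δ=0.6852, bond B=-34.3905.
  t=3,j=3: stock 91.9987 → up 121.4383 (V=55.5383), down 83.7188 (V=17.8188). Price 34.6944; hedge Δ=1.0000, bond B=-57.3043.
  t=2,j=0: stock 33.1240 → up 43.7237 (V=0.0000), down 30.1428 (V=0.0000). Price 0.0000; hedge Δ=0.0000, bond B=0.0000.
  t=2,j=1: stock 48.0480 → up 63.4234 (V=9.0700), down 43.7237 (V=0.0000). Price 4.6168; hedge Δ=0.4604, bond B=-17.5053.
  t=2,j=2: stock 69.6960 → up 91.9987 (V=34.6944), down 63.4234 (V=9.0700). Price 20.9301; hedge Δ=0.8967, bond B=-41.5683.
  t=1,j=0: stock 36.4000 → up 48.0480 (V=4.6168), down 33.1240 (V=0.0000). Price 2.3500; hedge Δ=0.3094, bond B=-8.9104.
  t=1,j=1: stock 52.8000 → up 69.6960 (V=20.9301), down 48.0480 (V=4.6168). Price 12.3183; hedge Δ=0.7536, bond B=-27.4704.
  t=0,j=0: stock 40.0000 → up 52.8000 (V=12.3183), down 36.4000 (V=2.3500). Price 7.1175; hedge Δ=0.6078, bond B=-17.1955.
The time-0 hedge costs 7.1175, which is the no-arbitrage price.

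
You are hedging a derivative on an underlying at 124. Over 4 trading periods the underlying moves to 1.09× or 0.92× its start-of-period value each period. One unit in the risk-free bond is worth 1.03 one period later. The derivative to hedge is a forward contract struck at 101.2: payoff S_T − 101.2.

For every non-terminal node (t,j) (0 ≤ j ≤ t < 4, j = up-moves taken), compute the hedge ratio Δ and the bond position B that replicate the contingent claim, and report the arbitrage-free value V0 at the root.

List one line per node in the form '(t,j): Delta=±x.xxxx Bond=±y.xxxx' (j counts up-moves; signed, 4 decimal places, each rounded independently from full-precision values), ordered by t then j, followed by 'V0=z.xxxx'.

Under the risk-neutral measure, an up-move has probability p* = (R−d)/(u−d) = 0.6471 and values discount at R = 1.03.
Terminal values V(4,·): V(4,0)=-12.3673, V(4,1)=4.0475, V(4,2)=23.4954, V(4,3)=46.5369, V(4,4)=73.8361
(3,0): S=96.5573. Δ = (V_up−V_dn)/(S_up−S_dn) = (4.0475−-12.3673)/(105.2475−88.8327) = 1.0000. V = [p*·4.0475 + (1−p*)·-12.3673]/1.03 = -1.6951. B = V − Δ·S = -98.2524.
(3,1): S=114.3994. Δ = (V_up−V_dn)/(S_up−S_dn) = (23.4954−4.0475)/(124.6954−105.2475) = 1.0000. V = [p*·23.4954 + (1−p*)·4.0475]/1.03 = 16.1470. B = V − Δ·S = -98.2524.
(3,2): S=135.5384. Δ = (V_up−V_dn)/(S_up−S_dn) = (46.5369−23.4954)/(147.7369−124.6954) = 1.0000. V = [p*·46.5369 + (1−p*)·23.4954]/1.03 = 37.2860. B = V − Δ·S = -98.2524.
(3,3): S=160.5836. Δ = (V_up−V_dn)/(S_up−S_dn) = (73.8361−46.5369)/(175.0361−147.7369) = 1.0000. V = [p*·73.8361 + (1−p*)·46.5369]/1.03 = 62.3312. B = V − Δ·S = -98.2524.
(2,0): S=104.9536. Δ = (V_up−V_dn)/(S_up−S_dn) = (16.1470−-1.6951)/(114.3994−96.5573) = 1.0000. V = [p*·16.1470 + (1−p*)·-1.6951]/1.03 = 9.5629. B = V − Δ·S = -95.3907.
(2,1): S=124.3472. Δ = (V_up−V_dn)/(S_up−S_dn) = (37.2860−16.1470)/(135.5384−114.3994) = 1.0000. V = [p*·37.2860 + (1−p*)·16.1470]/1.03 = 28.9565. B = V − Δ·S = -95.3907.
(2,2): S=147.3244. Δ = (V_up−V_dn)/(S_up−S_dn) = (62.3312−37.2860)/(160.5836−135.5384) = 1.0000. V = [p*·62.3312 + (1−p*)·37.2860]/1.03 = 51.9337. B = V − Δ·S = -95.3907.
(1,0): S=114.0800. Δ = (V_up−V_dn)/(S_up−S_dn) = (28.9565−9.5629)/(124.3472−104.9536) = 1.0000. V = [p*·28.9565 + (1−p*)·9.5629]/1.03 = 21.4677. B = V − Δ·S = -92.6123.
(1,1): S=135.1600. Δ = (V_up−V_dn)/(S_up−S_dn) = (51.9337−28.9565)/(147.3244−124.3472) = 1.0000. V = [p*·51.9337 + (1−p*)·28.9565]/1.03 = 42.5477. B = V − Δ·S = -92.6123.
(0,0): S=124.0000. Δ = (V_up−V_dn)/(S_up−S_dn) = (42.5477−21.4677)/(135.1600−114.0800) = 1.0000. V = [p*·42.5477 + (1−p*)·21.4677]/1.03 = 34.0851. B = V − Δ·S = -89.9149.
The time-0 hedge costs 34.0851, which is the no-arbitrage price.

(0,0): Delta=1.0000 Bond=-89.9149
(1,0): Delta=1.0000 Bond=-92.6123
(1,1): Delta=1.0000 Bond=-92.6123
(2,0): Delta=1.0000 Bond=-95.3907
(2,1): Delta=1.0000 Bond=-95.3907
(2,2): Delta=1.0000 Bond=-95.3907
(3,0): Delta=1.0000 Bond=-98.2524
(3,1): Delta=1.0000 Bond=-98.2524
(3,2): Delta=1.0000 Bond=-98.2524
(3,3): Delta=1.0000 Bond=-98.2524
V0=34.0851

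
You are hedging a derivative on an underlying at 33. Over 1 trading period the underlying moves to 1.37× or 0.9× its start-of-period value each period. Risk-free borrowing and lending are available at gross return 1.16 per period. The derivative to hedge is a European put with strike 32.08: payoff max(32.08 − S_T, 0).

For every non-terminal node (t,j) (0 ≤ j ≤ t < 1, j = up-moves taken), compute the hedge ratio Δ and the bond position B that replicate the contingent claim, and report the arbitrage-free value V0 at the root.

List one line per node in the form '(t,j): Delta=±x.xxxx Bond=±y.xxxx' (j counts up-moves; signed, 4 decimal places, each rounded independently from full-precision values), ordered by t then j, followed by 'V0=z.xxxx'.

(0,0): Delta=-0.1534 Bond=5.9806
V0=0.9167

Since d<R<u, set p* = (R−d)/(u−d) = 0.5532; price each node as the discounted p*-expectation of its children.
Terminal values V(1,·): V(1,0)=2.3800, V(1,1)=0.0000
(0,0): S=33.0000. Δ = (V_up−V_dn)/(S_up−S_dn) = (0.0000−2.3800)/(45.2100−29.7000) = -0.1534. V = [p*·0.0000 + (1−p*)·2.3800]/1.16 = 0.9167. B = V − Δ·S = 5.9806.
Root portfolio cost Δ·33+B reproduces V0=0.9167.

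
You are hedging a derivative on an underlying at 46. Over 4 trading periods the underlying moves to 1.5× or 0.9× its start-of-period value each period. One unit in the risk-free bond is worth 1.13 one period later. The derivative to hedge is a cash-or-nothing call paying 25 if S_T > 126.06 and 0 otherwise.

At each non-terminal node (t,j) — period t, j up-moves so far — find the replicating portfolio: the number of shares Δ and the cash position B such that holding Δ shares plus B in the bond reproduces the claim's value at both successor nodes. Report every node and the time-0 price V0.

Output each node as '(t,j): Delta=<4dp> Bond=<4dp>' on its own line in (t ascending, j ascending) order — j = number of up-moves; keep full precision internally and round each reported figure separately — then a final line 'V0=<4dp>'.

(0,0): Delta=0.1707 Bond=-5.3887
(1,0): Delta=0.1158 Bond=-3.8190
(1,1): Delta=0.2236 Bond=-9.7412
(2,0): Delta=0.0000 Bond=0.0000
(2,1): Delta=0.2276 Bond=-11.2577
(2,2): Delta=0.2197 Bond=-10.6051
(3,0): Delta=0.0000 Bond=0.0000
(3,1): Delta=0.0000 Bond=0.0000
(3,2): Delta=0.4473 Bond=-33.1858
(3,3): Delta=0.0000 Bond=22.1239
V0=2.4615

No-arbitrage ⇒ martingale measure with p* = (R−d)/(u−d) = 0.3833.
Terminal payoffs: V(4,0)=0.0000, V(4,1)=0.0000, V(4,2)=0.0000, V(4,3)=25.0000, V(4,4)=25.0000
(3,0): S=33.5340. Δ = (V_up−V_dn)/(S_up−S_dn) = (0.0000−0.0000)/(50.3010−30.1806) = 0.0000. V = [p*·0.0000 + (1−p*)·0.0000]/1.13 = 0.0000. B = V − Δ·S = 0.0000.
(3,1): S=55.8900. Δ = (V_up−V_dn)/(S_up−S_dn) = (0.0000−0.0000)/(83.8350−50.3010) = 0.0000. V = [p*·0.0000 + (1−p*)·0.0000]/1.13 = 0.0000. B = V − Δ·S = 0.0000.
(3,2): S=93.1500. Δ = (V_up−V_dn)/(S_up−S_dn) = (25.0000−0.0000)/(139.7250−83.8350) = 0.4473. V = [p*·25.0000 + (1−p*)·0.0000]/1.13 = 8.4808. B = V − Δ·S = -33.1858.
(3,3): S=155.2500. Δ = (V_up−V_dn)/(S_up−S_dn) = (25.0000−25.0000)/(232.8750−139.7250) = 0.0000. V = [p*·25.0000 + (1−p*)·25.0000]/1.13 = 22.1239. B = V − Δ·S = 22.1239.
(2,0): S=37.2600. Δ = (V_up−V_dn)/(S_up−S_dn) = (0.0000−0.0000)/(55.8900−33.5340) = 0.0000. V = [p*·0.0000 + (1−p*)·0.0000]/1.13 = 0.0000. B = V − Δ·S = 0.0000.
(2,1): S=62.1000. Δ = (V_up−V_dn)/(S_up−S_dn) = (8.4808−0.0000)/(93.1500−55.8900) = 0.2276. V = [p*·8.4808 + (1−p*)·0.0000]/1.13 = 2.8770. B = V − Δ·S = -11.2577.
(2,2): S=103.5000. Δ = (V_up−V_dn)/(S_up−S_dn) = (22.1239−8.4808)/(155.2500−93.1500) = 0.2197. V = [p*·22.1239 + (1−p*)·8.4808]/1.13 = 12.1333. B = V − Δ·S = -10.6051.
(1,0): S=41.4000. Δ = (V_up−V_dn)/(S_up−S_dn) = (2.8770−0.0000)/(62.1000−37.2600) = 0.1158. V = [p*·2.8770 + (1−p*)·0.0000]/1.13 = 0.9760. B = V − Δ·S = -3.8190.
(1,1): S=69.0000. Δ = (V_up−V_dn)/(S_up−S_dn) = (12.1333−2.8770)/(103.5000−62.1000) = 0.2236. V = [p*·12.1333 + (1−p*)·2.8770]/1.13 = 5.6861. B = V − Δ·S = -9.7412.
(0,0): S=46.0000. Δ = (V_up−V_dn)/(S_up−S_dn) = (5.6861−0.9760)/(69.0000−41.4000) = 0.1707. V = [p*·5.6861 + (1−p*)·0.9760]/1.13 = 2.4615. B = V − Δ·S = -5.3887.
Check: Δ(0,0)·S0 + B(0,0) = 2.4615 = V0.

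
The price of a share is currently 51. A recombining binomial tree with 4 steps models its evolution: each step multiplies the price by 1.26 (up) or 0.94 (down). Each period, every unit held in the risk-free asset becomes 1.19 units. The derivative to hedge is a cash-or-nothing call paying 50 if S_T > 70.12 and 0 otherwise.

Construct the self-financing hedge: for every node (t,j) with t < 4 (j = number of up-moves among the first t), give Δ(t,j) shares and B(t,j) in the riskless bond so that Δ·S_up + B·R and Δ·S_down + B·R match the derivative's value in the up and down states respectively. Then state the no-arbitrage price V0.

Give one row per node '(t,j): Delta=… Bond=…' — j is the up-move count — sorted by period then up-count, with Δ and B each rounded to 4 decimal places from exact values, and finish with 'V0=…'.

The replicating-portfolio and risk-neutral prices coincide; use p* = (1.19−0.94)/(1.26−0.94) = 0.7812 for the latter.
Terminal payoffs: V(4,0)=0.0000, V(4,1)=0.0000, V(4,2)=50.0000, V(4,3)=50.0000, V(4,4)=50.0000
  t=3,j=0: stock 42.3598 → up 53.3733 (V=0.0000), down 39.8182 (V=0.0000). Price 0.0000; hedge Δ=0.0000, bond B=0.0000.
  t=3,j=1: stock 56.7801 → up 71.5430 (V=50.0000), down 53.3733 (V=0.0000). Price 32.8256; hedge Δ=2.7518, bond B=-123.4244.
  t=3,j=2: stock 76.1095 → up 95.8980 (V=50.0000), down 71.5430 (V=50.0000). Price 42.0168; hedge Δ=0.0000, bond B=42.0168.
  t=3,j=3: stock 102.0192 → up 128.5442 (V=50.0000), down 95.8980 (V=50.0000). Price 42.0168; hedge Δ=0.0000, bond B=42.0168.
  t=2,j=0: stock 45.0636 → up 56.7801 (V=32.8256), down 42.3598 (V=0.0000). Price 21.5504; hedge Δ=2.2763, bond B=-81.0297.
  t=2,j=1: stock 60.4044 → up 76.1095 (V=42.0168), down 56.7801 (V=32.8256). Price 33.6187; hedge Δ=0.4755, bond B=4.8963.
  t=2,j=2: stock 80.9676 → up 102.0192 (V=42.0168), down 76.1095 (V=42.0168). Price 35.3082; hedge Δ=0.0000, bond B=35.3082.
  t=1,j=0: stock 47.9400 → up 60.4044 (V=33.6187), down 45.0636 (V=21.5504). Price 26.0326; hedge Δ=0.7867, bond B=-11.6807.
  t=1,j=1: stock 64.2600 → up 80.9676 (V=35.3082), down 60.4044 (V=33.6187). Price 29.3602; hedge Δ=0.0822, bond B=24.0804.
  t=0,j=0: stock 51.0000 → up 64.2600 (V=29.3602), down 47.9400 (V=26.0326). Price 24.0607; hedge Δ=0.2039, bond B=13.6619.
Root portfolio cost Δ·51+B reproduces V0=24.0607.

(0,0): Delta=0.2039 Bond=13.6619
(1,0): Delta=0.7867 Bond=-11.6807
(1,1): Delta=0.0822 Bond=24.0804
(2,0): Delta=2.2763 Bond=-81.0297
(2,1): Delta=0.4755 Bond=4.8963
(2,2): Delta=0.0000 Bond=35.3082
(3,0): Delta=0.0000 Bond=0.0000
(3,1): Delta=2.7518 Bond=-123.4244
(3,2): Delta=0.0000 Bond=42.0168
(3,3): Delta=0.0000 Bond=42.0168
V0=24.0607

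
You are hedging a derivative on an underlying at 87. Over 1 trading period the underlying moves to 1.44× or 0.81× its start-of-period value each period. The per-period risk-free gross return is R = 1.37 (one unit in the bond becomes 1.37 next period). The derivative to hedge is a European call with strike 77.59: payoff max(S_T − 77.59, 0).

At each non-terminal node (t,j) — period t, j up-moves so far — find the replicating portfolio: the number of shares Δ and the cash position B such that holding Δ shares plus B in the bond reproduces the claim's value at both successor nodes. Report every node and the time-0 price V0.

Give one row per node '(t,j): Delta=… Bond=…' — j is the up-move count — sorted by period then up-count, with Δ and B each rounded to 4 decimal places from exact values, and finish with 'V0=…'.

(0,0): Delta=0.8701 Bond=-44.7560
V0=30.9424

No-arbitrage ⇒ martingale measure with p* = (R−d)/(u−d) = 0.8889.
Terminal values V(1,·): V(1,0)=0.0000, V(1,1)=47.6900
(0,0): S=87.0000. Δ = (V_up−V_dn)/(S_up−S_dn) = (47.6900−0.0000)/(125.2800−70.4700) = 0.8701. V = [p*·47.6900 + (1−p*)·0.0000]/1.37 = 30.9424. B = V − Δ·S = -44.7560.
Root portfolio cost Δ·87+B reproduces V0=30.9424.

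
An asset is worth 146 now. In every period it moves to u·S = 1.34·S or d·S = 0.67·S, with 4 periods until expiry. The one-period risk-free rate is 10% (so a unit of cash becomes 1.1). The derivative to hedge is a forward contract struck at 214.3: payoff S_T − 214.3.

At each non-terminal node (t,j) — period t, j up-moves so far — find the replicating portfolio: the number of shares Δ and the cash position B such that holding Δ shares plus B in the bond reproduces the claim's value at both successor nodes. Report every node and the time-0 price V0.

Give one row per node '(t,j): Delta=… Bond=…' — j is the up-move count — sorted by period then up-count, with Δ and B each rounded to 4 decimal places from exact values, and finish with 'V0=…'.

Risk-neutral probability p* = (R−d)/(u−d) = (1.1−0.67)/(1.34−0.67) = 0.6418.
Terminal payoffs: V(4,0)=-184.8794, V(4,1)=-155.4587, V(4,2)=-96.6175, V(4,3)=21.0651, V(4,4)=256.4302
  t=3,j=0: stock 43.9114 → up 58.8413 (V=-155.4587), down 29.4206 (V=-184.8794). Price -150.9068; hedge Δ=1.0000, bond B=-194.8182.
  t=3,j=1: stock 87.8228 → up 117.6825 (V=-96.6175), down 58.8413 (V=-155.4587). Price -106.9954; hedge Δ=1.0000, bond B=-194.8182.
  t=3,j=2: stock 175.6456 → up 235.3651 (V=21.0651), down 117.6825 (V=-96.6175). Price -19.1726; hedge Δ=1.0000, bond B=-194.8182.
  t=3,j=3: stock 351.2912 → up 470.7302 (V=256.4302), down 235.3651 (V=21.0651). Price 156.4730; hedge Δ=1.0000, bond B=-194.8182.
  t=2,j=0: stock 65.5394 → up 87.8228 (V=-106.9954), down 43.9114 (V=-150.9068). Price -111.5680; hedge Δ=1.0000, bond B=-177.1074.
  t=2,j=1: stock 131.0788 → up 175.6456 (V=-19.1726), down 87.8228 (V=-106.9954). Price -46.0286; hedge Δ=1.0000, bond B=-177.1074.
  t=2,j=2: stock 262.1576 → up 351.2912 (V=156.4730), down 175.6456 (V=-19.1726). Price 85.0502; hedge Δ=1.0000, bond B=-177.1074.
  t=1,j=0: stock 97.8200 → up 131.0788 (V=-46.0286), down 65.5394 (V=-111.5680). Price -63.1868; hedge Δ=1.0000, bond B=-161.0068.
  t=1,j=1: stock 195.6400 → up 262.1576 (V=85.0502), down 131.0788 (V=-46.0286). Price 34.6332; hedge Δ=1.0000, bond B=-161.0068.
  t=0,j=0: stock 146.0000 → up 195.6400 (V=34.6332), down 97.8200 (V=-63.1868). Price -0.3698; hedge Δ=1.0000, bond B=-146.3698.
The time-0 hedge costs -0.3698, which is the no-arbitrage price.

(0,0): Delta=1.0000 Bond=-146.3698
(1,0): Delta=1.0000 Bond=-161.0068
(1,1): Delta=1.0000 Bond=-161.0068
(2,0): Delta=1.0000 Bond=-177.1074
(2,1): Delta=1.0000 Bond=-177.1074
(2,2): Delta=1.0000 Bond=-177.1074
(3,0): Delta=1.0000 Bond=-194.8182
(3,1): Delta=1.0000 Bond=-194.8182
(3,2): Delta=1.0000 Bond=-194.8182
(3,3): Delta=1.0000 Bond=-194.8182
V0=-0.3698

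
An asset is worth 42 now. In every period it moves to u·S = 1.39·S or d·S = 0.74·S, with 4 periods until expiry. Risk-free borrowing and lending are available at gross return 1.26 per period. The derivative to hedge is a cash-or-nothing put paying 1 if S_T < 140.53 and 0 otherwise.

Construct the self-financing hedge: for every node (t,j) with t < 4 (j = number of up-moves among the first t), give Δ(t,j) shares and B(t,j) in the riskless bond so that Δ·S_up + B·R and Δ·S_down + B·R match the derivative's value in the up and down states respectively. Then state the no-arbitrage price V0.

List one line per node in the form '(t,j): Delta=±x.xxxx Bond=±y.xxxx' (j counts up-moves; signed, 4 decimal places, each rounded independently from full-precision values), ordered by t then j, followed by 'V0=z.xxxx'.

(0,0): Delta=-0.0094 Bond=0.6280
(1,0): Delta=0.0000 Bond=0.4999
(1,1): Delta=-0.0106 Bond=0.8641
(2,0): Delta=0.0000 Bond=0.6299
(2,1): Delta=0.0000 Bond=0.6299
(2,2): Delta=-0.0120 Bond=1.2036
(3,0): Delta=0.0000 Bond=0.7937
(3,1): Delta=0.0000 Bond=0.7937
(3,2): Delta=0.0000 Bond=0.7937
(3,3): Delta=-0.0136 Bond=1.6972
V0=0.2342

Risk-neutral probability p* = (R−d)/(u−d) = (1.26−0.74)/(1.39−0.74) = 0.8000.
At expiry t=4: V(4,0)=1.0000, V(4,1)=1.0000, V(4,2)=1.0000, V(4,3)=1.0000, V(4,4)=0.0000
(3,0): S=17.0194. Δ = (V_up−V_dn)/(S_up−S_dn) = (1.0000−1.0000)/(23.6570−12.5944) = 0.0000. V = [p*·1.0000 + (1−p*)·1.0000]/1.26 = 0.7937. B = V − Δ·S = 0.7937.
(3,1): S=31.9689. Δ = (V_up−V_dn)/(S_up−S_dn) = (1.0000−1.0000)/(44.4368−23.6570) = 0.0000. V = [p*·1.0000 + (1−p*)·1.0000]/1.26 = 0.7937. B = V − Δ·S = 0.7937.
(3,2): S=60.0497. Δ = (V_up−V_dn)/(S_up−S_dn) = (1.0000−1.0000)/(83.4690−44.4368) = 0.0000. V = [p*·1.0000 + (1−p*)·1.0000]/1.26 = 0.7937. B = V − Δ·S = 0.7937.
(3,3): S=112.7960. Δ = (V_up−V_dn)/(S_up−S_dn) = (0.0000−1.0000)/(156.7864−83.4690) = -0.0136. V = [p*·0.0000 + (1−p*)·1.0000]/1.26 = 0.1587. B = V − Δ·S = 1.6972.
(2,0): S=22.9992. Δ = (V_up−V_dn)/(S_up−S_dn) = (0.7937−0.7937)/(31.9689−17.0194) = 0.0000. V = [p*·0.7937 + (1−p*)·0.7937]/1.26 = 0.6299. B = V − Δ·S = 0.6299.
(2,1): S=43.2012. Δ = (V_up−V_dn)/(S_up−S_dn) = (0.7937−0.7937)/(60.0497−31.9689) = 0.0000. V = [p*·0.7937 + (1−p*)·0.7937]/1.26 = 0.6299. B = V − Δ·S = 0.6299.
(2,2): S=81.1482. Δ = (V_up−V_dn)/(S_up−S_dn) = (0.1587−0.7937)/(112.7960−60.0497) = -0.0120. V = [p*·0.1587 + (1−p*)·0.7937]/1.26 = 0.2268. B = V − Δ·S = 1.2036.
(1,0): S=31.0800. Δ = (V_up−V_dn)/(S_up−S_dn) = (0.6299−0.6299)/(43.2012−22.9992) = 0.0000. V = [p*·0.6299 + (1−p*)·0.6299]/1.26 = 0.4999. B = V − Δ·S = 0.4999.
(1,1): S=58.3800. Δ = (V_up−V_dn)/(S_up−S_dn) = (0.2268−0.6299)/(81.1482−43.2012) = -0.0106. V = [p*·0.2268 + (1−p*)·0.6299]/1.26 = 0.2440. B = V − Δ·S = 0.8641.
(0,0): S=42.0000. Δ = (V_up−V_dn)/(S_up−S_dn) = (0.2440−0.4999)/(58.3800−31.0800) = -0.0094. V = [p*·0.2440 + (1−p*)·0.4999]/1.26 = 0.2342. B = V − Δ·S = 0.6280.
The time-0 hedge costs 0.2342, which is the no-arbitrage price.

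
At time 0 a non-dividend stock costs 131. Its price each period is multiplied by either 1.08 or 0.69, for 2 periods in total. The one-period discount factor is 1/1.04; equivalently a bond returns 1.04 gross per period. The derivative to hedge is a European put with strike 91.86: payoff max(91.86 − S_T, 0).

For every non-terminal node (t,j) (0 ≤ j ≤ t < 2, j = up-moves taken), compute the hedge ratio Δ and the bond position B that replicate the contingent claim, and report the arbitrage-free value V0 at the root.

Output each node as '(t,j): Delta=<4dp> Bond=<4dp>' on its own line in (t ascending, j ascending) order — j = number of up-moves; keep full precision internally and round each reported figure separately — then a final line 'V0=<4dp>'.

(0,0): Delta=-0.0569 Bond=7.7442
(1,0): Delta=-0.8366 Bond=78.5261
(1,1): Delta=0.0000 Bond=0.0000
V0=0.2868

The replicating-portfolio and risk-neutral prices coincide; use p* = (1.04−0.69)/(1.08−0.69) = 0.8974 for the latter.
At expiry t=2: V(2,0)=29.4909, V(2,1)=0.0000, V(2,2)=0.0000
Node (1,0) S=90.3900: V=(p*·0.0000+(1−p*)·29.4909)/1.04=2.9084; Δ=(0.0000−29.4909)/(97.6212−62.3691)=-0.8366; B=V−Δ·S=78.5261
Node (1,1) S=141.4800: V=(p*·0.0000+(1−p*)·0.0000)/1.04=0.0000; Δ=(0.0000−0.0000)/(152.7984−97.6212)=0.0000; B=V−Δ·S=0.0000
Node (0,0) S=131.0000: V=(p*·0.0000+(1−p*)·2.9084)/1.04=0.2868; Δ=(0.0000−2.9084)/(141.4800−90.3900)=-0.0569; B=V−Δ·S=7.7442
Check: Δ(0,0)·S0 + B(0,0) = 0.2868 = V0.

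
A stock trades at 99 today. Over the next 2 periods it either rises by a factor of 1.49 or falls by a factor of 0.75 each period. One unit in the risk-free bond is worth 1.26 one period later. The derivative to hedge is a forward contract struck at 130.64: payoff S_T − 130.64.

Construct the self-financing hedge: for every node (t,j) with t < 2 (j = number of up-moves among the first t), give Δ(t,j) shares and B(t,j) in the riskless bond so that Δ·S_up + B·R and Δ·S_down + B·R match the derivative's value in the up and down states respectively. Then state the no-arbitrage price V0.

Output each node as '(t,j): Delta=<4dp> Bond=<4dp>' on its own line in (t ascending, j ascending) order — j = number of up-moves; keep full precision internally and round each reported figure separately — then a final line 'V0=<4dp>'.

Risk-neutral probability p* = (R−d)/(u−d) = (1.26−0.75)/(1.49−0.75) = 0.6892.
Payoff layer (t=2): V(2,0)=-74.9525, V(2,1)=-20.0075, V(2,2)=89.1499
(1,0): S=74.2500. Δ = (V_up−V_dn)/(S_up−S_dn) = (-20.0075−-74.9525)/(110.6325−55.6875) = 1.0000. V = [p*·-20.0075 + (1−p*)·-74.9525]/1.26 = -29.4325. B = V − Δ·S = -103.6825.
(1,1): S=147.5100. Δ = (V_up−V_dn)/(S_up−S_dn) = (89.1499−-20.0075)/(219.7899−110.6325) = 1.0000. V = [p*·89.1499 + (1−p*)·-20.0075]/1.26 = 43.8275. B = V − Δ·S = -103.6825.
(0,0): S=99.0000. Δ = (V_up−V_dn)/(S_up−S_dn) = (43.8275−-29.4325)/(147.5100−74.2500) = 1.0000. V = [p*·43.8275 + (1−p*)·-29.4325]/1.26 = 16.7123. B = V − Δ·S = -82.2877.
The time-0 hedge costs 16.7123, which is the no-arbitrage price.

(0,0): Delta=1.0000 Bond=-82.2877
(1,0): Delta=1.0000 Bond=-103.6825
(1,1): Delta=1.0000 Bond=-103.6825
V0=16.7123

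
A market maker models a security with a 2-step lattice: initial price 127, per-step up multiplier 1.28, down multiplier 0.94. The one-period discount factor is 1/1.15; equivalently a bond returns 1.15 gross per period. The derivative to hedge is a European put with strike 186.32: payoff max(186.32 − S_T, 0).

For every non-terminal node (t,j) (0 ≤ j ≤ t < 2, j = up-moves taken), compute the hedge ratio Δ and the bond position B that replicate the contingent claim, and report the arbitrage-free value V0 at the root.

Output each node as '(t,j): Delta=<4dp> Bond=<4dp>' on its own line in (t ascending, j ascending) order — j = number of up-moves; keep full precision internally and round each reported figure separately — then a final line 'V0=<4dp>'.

(0,0): Delta=-0.7294 Bond=112.7923
(1,0): Delta=-1.0000 Bond=162.0174
(1,1): Delta=-0.6064 Bond=109.7120
V0=20.1606

No-arbitrage ⇒ martingale measure with p* = (R−d)/(u−d) = 0.6176.
Payoff layer (t=2): V(2,0)=74.1028, V(2,1)=33.5136, V(2,2)=0.0000
  t=1,j=0: stock 119.3800 → up 152.8064 (V=33.5136), down 112.2172 (V=74.1028). Price 42.6374; hedge Δ=-1.0000, bond B=162.0174.
  t=1,j=1: stock 162.5600 → up 208.0768 (V=0.0000), down 152.8064 (V=33.5136). Price 11.1426; hedge Δ=-0.6064, bond B=109.7120.
  t=0,j=0: stock 127.0000 → up 162.5600 (V=11.1426), down 119.3800 (V=42.6374). Price 20.1606; hedge Δ=-0.7294, bond B=112.7923.
Each (Δ,B) replicates both successor values, so the strategy is self-financing and V0 is arbitrage-free.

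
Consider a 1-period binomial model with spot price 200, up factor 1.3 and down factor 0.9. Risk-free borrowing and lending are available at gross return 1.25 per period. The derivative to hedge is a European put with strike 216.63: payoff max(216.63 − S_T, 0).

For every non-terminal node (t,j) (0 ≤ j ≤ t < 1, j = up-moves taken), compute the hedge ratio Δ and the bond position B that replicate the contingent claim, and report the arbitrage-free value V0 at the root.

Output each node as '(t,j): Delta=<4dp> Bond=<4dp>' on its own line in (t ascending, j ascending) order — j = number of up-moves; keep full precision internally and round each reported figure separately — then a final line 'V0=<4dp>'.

The replicating-portfolio and risk-neutral prices coincide; use p* = (1.25−0.9)/(1.3−0.9) = 0.8750 for the latter.
At expiry t=1: V(1,0)=36.6300, V(1,1)=0.0000
(0,0): S=200.0000. Δ = (V_up−V_dn)/(S_up−S_dn) = (0.0000−36.6300)/(260.0000−180.0000) = -0.4579. V = [p*·0.0000 + (1−p*)·36.6300]/1.25 = 3.6630. B = V − Δ·S = 95.2380.
Root portfolio cost Δ·200+B reproduces V0=3.6630.

(0,0): Delta=-0.4579 Bond=95.2380
V0=3.6630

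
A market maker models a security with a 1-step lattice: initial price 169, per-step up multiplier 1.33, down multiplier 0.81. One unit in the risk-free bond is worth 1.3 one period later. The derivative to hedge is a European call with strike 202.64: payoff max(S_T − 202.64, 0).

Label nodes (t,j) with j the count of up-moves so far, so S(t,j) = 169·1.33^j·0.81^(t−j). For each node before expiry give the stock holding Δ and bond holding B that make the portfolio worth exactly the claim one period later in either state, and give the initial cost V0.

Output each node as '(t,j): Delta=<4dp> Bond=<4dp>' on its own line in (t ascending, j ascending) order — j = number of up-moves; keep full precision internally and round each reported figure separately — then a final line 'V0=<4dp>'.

Under the risk-neutral measure, an up-move has probability p* = (R−d)/(u−d) = 0.9423 and values discount at R = 1.3.
Terminal values V(1,·): V(1,0)=0.0000, V(1,1)=22.1300
  t=0,j=0: stock 169.0000 → up 224.7700 (V=22.1300), down 136.8900 (V=0.0000). Price 16.0410; hedge Δ=0.2518, bond B=-26.5167.
Self-financing check: at every node Δ·S+B equals the discounted successor values.

(0,0): Delta=0.2518 Bond=-26.5167
V0=16.0410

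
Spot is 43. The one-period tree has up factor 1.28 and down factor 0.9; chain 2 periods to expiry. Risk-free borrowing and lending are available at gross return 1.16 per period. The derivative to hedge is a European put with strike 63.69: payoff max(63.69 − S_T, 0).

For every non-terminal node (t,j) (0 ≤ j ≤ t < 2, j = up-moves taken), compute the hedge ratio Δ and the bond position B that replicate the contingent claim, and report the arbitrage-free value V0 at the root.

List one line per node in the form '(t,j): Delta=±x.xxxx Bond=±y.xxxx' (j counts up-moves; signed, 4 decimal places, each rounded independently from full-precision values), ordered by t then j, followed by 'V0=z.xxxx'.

The replicating-portfolio and risk-neutral prices coincide; use p* = (1.16−0.9)/(1.28−0.9) = 0.6842 for the latter.
Payoff layer (t=2): V(2,0)=28.8600, V(2,1)=14.1540, V(2,2)=0.0000
(1,0): S=38.7000. Δ = (V_up−V_dn)/(S_up−S_dn) = (14.1540−28.8600)/(49.5360−34.8300) = -1.0000. V = [p*·14.1540 + (1−p*)·28.8600]/1.16 = 16.2052. B = V − Δ·S = 54.9052.
(1,1): S=55.0400. Δ = (V_up−V_dn)/(S_up−S_dn) = (0.0000−14.1540)/(70.4512−49.5360) = -0.6767. V = [p*·0.0000 + (1−p*)·14.1540]/1.16 = 3.8532. B = V − Δ·S = 41.1005.
(0,0): S=43.0000. Δ = (V_up−V_dn)/(S_up−S_dn) = (3.8532−16.2052)/(55.0400−38.7000) = -0.7559. V = [p*·3.8532 + (1−p*)·16.2052]/1.16 = 6.6843. B = V − Δ·S = 39.1896.
Check: Δ(0,0)·S0 + B(0,0) = 6.6843 = V0.

(0,0): Delta=-0.7559 Bond=39.1896
(1,0): Delta=-1.0000 Bond=54.9052
(1,1): Delta=-0.6767 Bond=41.1005
V0=6.6843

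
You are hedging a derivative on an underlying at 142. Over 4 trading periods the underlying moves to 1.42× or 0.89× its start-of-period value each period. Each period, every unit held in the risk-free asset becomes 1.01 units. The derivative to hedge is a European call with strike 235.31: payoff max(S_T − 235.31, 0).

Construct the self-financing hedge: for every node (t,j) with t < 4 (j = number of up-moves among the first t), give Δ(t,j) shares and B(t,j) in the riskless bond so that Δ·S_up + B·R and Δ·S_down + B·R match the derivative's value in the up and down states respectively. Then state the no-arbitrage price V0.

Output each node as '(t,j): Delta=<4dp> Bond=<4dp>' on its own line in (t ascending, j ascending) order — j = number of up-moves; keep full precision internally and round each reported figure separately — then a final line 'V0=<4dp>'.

(0,0): Delta=0.2264 Bond=-26.9209
(1,0): Delta=0.0949 Bond=-10.5738
(1,1): Delta=0.5080 Bond=-83.9624
(2,0): Delta=0.0000 Bond=0.0000
(2,1): Delta=0.2983 Bond=-47.1679
(2,2): Delta=0.9571 Bond=-213.3851
(3,0): Delta=0.0000 Bond=0.0000
(3,1): Delta=0.0000 Bond=0.0000
(3,2): Delta=0.9370 Bond=-210.4083
(3,3): Delta=1.0000 Bond=-232.9802
V0=5.2317

Risk-neutral probability p* = (R−d)/(u−d) = (1.01−0.89)/(1.42−0.89) = 0.2264.
Terminal values V(4,·): V(4,0)=0.0000, V(4,1)=0.0000, V(4,2)=0.0000, V(4,3)=126.5523, V(4,4)=342.0434
  t=3,j=0: stock 100.1056 → up 142.1499 (V=0.0000), down 89.0940 (V=0.0000). Price 0.0000; hedge Δ=0.0000, bond B=0.0000.
  t=3,j=1: stock 159.7190 → up 226.8010 (V=0.0000), down 142.1499 (V=0.0000). Price 0.0000; hedge Δ=0.0000, bond B=0.0000.
  t=3,j=2: stock 254.8326 → up 361.8623 (V=126.5523), down 226.8010 (V=0.0000). Price 28.3697; hedge Δ=0.9370, bond B=-210.4083.
  t=3,j=3: stock 406.5869 → up 577.3534 (V=342.0434), down 361.8623 (V=126.5523). Price 173.6067; hedge Δ=1.0000, bond B=-232.9802.
  t=2,j=0: stock 112.4782 → up 159.7190 (V=0.0000), down 100.1056 (V=0.0000). Price 0.0000; hedge Δ=0.0000, bond B=0.0000.
  t=2,j=1: stock 179.4596 → up 254.8326 (V=28.3697), down 159.7190 (V=0.0000). Price 6.3597; hedge Δ=0.2983, bond B=-47.1679.
  t=2,j=2: stock 286.3288 → up 406.5869 (V=173.6067), down 254.8326 (V=28.3697). Price 60.6470; hedge Δ=0.9571, bond B=-213.3851.
  t=1,j=0: stock 126.3800 → up 179.4596 (V=6.3597), down 112.4782 (V=0.0000). Price 1.4257; hedge Δ=0.0949, bond B=-10.5738.
  t=1,j=1: stock 201.6400 → up 286.3288 (V=60.6470), down 179.4596 (V=6.3597). Price 18.4665; hedge Δ=0.5080, bond B=-83.9624.
  t=0,j=0: stock 142.0000 → up 201.6400 (V=18.4665), down 126.3800 (V=1.4257). Price 5.2317; hedge Δ=0.2264, bond B=-26.9209.
Root portfolio cost Δ·142+B reproduces V0=5.2317.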